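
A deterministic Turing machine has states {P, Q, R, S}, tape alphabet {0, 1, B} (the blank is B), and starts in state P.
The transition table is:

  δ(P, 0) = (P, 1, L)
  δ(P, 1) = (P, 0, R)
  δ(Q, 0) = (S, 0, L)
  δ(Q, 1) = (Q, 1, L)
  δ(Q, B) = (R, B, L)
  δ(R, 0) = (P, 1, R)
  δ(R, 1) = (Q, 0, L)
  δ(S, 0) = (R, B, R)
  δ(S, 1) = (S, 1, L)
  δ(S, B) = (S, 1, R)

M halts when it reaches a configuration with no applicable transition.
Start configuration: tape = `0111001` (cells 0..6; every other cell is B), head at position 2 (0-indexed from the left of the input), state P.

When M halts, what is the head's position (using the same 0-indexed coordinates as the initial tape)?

P | B01[1]1001   read 1 → write 0, move R, go to P
P | B010[1]001   read 1 → write 0, move R, go to P
P | B0100[0]01   read 0 → write 1, move L, go to P
P | B010[0]101   read 0 → write 1, move L, go to P
P | B01[0]1101   read 0 → write 1, move L, go to P
P | B0[1]11101   read 1 → write 0, move R, go to P
P | B00[1]1101   read 1 → write 0, move R, go to P
P | B000[1]101   read 1 → write 0, move R, go to P
P | B0000[1]01   read 1 → write 0, move R, go to P
P | B00000[0]1   read 0 → write 1, move L, go to P
P | B0000[0]11   read 0 → write 1, move L, go to P
P | B000[0]111   read 0 → write 1, move L, go to P
P | B00[0]1111   read 0 → write 1, move L, go to P
P | B0[0]11111   read 0 → write 1, move L, go to P
P | B[0]111111   read 0 → write 1, move L, go to P
P | [B]1111111
At halt the head is at cell -1.

-1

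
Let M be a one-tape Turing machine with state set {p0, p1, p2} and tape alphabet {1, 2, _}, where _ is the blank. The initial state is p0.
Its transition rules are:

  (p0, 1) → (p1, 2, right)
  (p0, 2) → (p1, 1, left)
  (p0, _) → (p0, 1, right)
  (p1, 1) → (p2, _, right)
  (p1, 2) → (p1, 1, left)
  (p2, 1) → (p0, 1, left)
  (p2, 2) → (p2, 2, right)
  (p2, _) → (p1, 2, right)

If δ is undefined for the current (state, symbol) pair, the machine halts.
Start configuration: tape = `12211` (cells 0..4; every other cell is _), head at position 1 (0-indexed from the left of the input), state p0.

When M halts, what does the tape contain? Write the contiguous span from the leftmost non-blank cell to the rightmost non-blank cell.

1212_2

p0 | 1[2]211__   read 2 → write 1, move left, go to p1
p1 | [1]1211__   read 1 → write _, move right, go to p2
p2 | _[1]211__   read 1 → write 1, move left, go to p0
p0 | [_]1211__   read _ → write 1, move right, go to p0
p0 | 1[1]211__   read 1 → write 2, move right, go to p1
p1 | 12[2]11__   read 2 → write 1, move left, go to p1
p1 | 1[2]111__   read 2 → write 1, move left, go to p1
p1 | [1]1111__   read 1 → write _, move right, go to p2
p2 | _[1]111__   read 1 → write 1, move left, go to p0
p0 | [_]1111__   read _ → write 1, move right, go to p0
p0 | 1[1]111__   read 1 → write 2, move right, go to p1
p1 | 12[1]11__   read 1 → write _, move right, go to p2
p2 | 12_[1]1__   read 1 → write 1, move left, go to p0
p0 | 12[_]11__   read _ → write 1, move right, go to p0
p0 | 121[1]1__   read 1 → write 2, move right, go to p1
p1 | 1212[1]__   read 1 → write _, move right, go to p2
p2 | 1212_[_]_   read _ → write 2, move right, go to p1
p1 | 1212_2[_]
The non-blank tape span at halt is 1212_2.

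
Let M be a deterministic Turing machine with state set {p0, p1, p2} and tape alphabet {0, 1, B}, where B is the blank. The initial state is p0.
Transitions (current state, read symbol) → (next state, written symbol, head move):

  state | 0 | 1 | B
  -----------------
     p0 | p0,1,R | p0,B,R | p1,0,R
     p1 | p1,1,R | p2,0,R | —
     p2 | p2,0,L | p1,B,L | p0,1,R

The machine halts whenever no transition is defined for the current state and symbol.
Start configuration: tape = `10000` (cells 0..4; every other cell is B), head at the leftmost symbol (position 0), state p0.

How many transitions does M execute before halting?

6

p0 | [1]0000BB   read 1 → write B, move R, go to p0
p0 | B[0]000BB   read 0 → write 1, move R, go to p0
p0 | B1[0]00BB   read 0 → write 1, move R, go to p0
p0 | B11[0]0BB   read 0 → write 1, move R, go to p0
p0 | B111[0]BB   read 0 → write 1, move R, go to p0
p0 | B1111[B]B   read B → write 0, move R, go to p1
p1 | B11110[B]
M halts after 6 transitions.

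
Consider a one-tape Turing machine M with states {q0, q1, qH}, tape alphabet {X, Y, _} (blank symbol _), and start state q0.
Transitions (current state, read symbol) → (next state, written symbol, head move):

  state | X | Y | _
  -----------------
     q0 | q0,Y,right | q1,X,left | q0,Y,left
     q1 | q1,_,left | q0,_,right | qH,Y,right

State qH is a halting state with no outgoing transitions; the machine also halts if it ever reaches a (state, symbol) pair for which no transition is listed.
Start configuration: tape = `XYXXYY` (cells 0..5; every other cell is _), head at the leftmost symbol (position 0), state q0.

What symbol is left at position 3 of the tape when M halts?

q0 | [X]YXXYY_   read X → write Y, move right, go to q0
q0 | Y[Y]XXYY_   read Y → write X, move left, go to q1
q1 | [Y]XXXYY_   read Y → write _, move right, go to q0
q0 | _[X]XXYY_   read X → write Y, move right, go to q0
q0 | _Y[X]XYY_   read X → write Y, move right, go to q0
q0 | _YY[X]YY_   read X → write Y, move right, go to q0
q0 | _YYY[Y]Y_   read Y → write X, move left, go to q1
q1 | _YY[Y]XY_   read Y → write _, move right, go to q0
q0 | _YY_[X]Y_   read X → write Y, move right, go to q0
q0 | _YY_Y[Y]_   read Y → write X, move left, go to q1
q1 | _YY_[Y]X_   read Y → write _, move right, go to q0
q0 | _YY__[X]_   read X → write Y, move right, go to q0
q0 | _YY__Y[_]   read _ → write Y, move left, go to q0
q0 | _YY__[Y]Y   read Y → write X, move left, go to q1
q1 | _YY_[_]XY   read _ → write Y, move right, go to qH
qH | _YY_Y[X]Y
Cell 3 holds _ when M halts.

_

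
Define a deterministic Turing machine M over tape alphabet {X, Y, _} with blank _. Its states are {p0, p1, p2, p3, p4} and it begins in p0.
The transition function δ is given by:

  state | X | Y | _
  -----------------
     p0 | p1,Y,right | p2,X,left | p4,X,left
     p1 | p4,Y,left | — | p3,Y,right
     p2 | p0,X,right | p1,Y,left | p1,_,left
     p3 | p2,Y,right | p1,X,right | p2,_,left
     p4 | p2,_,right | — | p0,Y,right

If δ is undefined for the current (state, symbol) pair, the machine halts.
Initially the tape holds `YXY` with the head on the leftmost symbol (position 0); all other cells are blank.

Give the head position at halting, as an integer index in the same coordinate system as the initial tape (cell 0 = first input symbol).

2

p0 | ___[Y]XY__   read Y → write X, move left, go to p2
p2 | __[_]XXY__   read _ → write _, move left, go to p1
p1 | _[_]_XXY__   read _ → write Y, move right, go to p3
p3 | _Y[_]XXY__   read _ → write _, move left, go to p2
p2 | _[Y]_XXY__   read Y → write Y, move left, go to p1
p1 | [_]Y_XXY__   read _ → write Y, move right, go to p3
p3 | Y[Y]_XXY__   read Y → write X, move right, go to p1
p1 | YX[_]XXY__   read _ → write Y, move right, go to p3
p3 | YXY[X]XY__   read X → write Y, move right, go to p2
p2 | YXYY[X]Y__   read X → write X, move right, go to p0
p0 | YXYYX[Y]__   read Y → write X, move left, go to p2
p2 | YXYY[X]X__   read X → write X, move right, go to p0
p0 | YXYYX[X]__   read X → write Y, move right, go to p1
p1 | YXYYXY[_]_   read _ → write Y, move right, go to p3
p3 | YXYYXYY[_]   read _ → write _, move left, go to p2
p2 | YXYYXY[Y]_   read Y → write Y, move left, go to p1
p1 | YXYYX[Y]Y_
At halt the head is at cell 2.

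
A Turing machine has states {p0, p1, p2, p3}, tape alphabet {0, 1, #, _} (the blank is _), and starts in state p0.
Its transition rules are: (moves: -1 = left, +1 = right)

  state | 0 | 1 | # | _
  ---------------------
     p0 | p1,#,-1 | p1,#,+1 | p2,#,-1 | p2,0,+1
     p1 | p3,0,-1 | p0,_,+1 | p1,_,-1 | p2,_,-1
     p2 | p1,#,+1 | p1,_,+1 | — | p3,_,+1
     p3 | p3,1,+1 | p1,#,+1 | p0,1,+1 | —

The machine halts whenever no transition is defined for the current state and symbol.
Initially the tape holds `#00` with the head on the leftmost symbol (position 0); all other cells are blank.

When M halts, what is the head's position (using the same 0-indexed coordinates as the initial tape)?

5

p0 | _[#]00___   read # → write #, move -1, go to p2
p2 | [_]#00___   read _ → write _, move +1, go to p3
p3 | _[#]00___   read # → write 1, move +1, go to p0
p0 | _1[0]0___   read 0 → write #, move -1, go to p1
p1 | _[1]#0___   read 1 → write _, move +1, go to p0
p0 | __[#]0___   read # → write #, move -1, go to p2
p2 | _[_]#0___   read _ → write _, move +1, go to p3
p3 | __[#]0___   read # → write 1, move +1, go to p0
p0 | __1[0]___   read 0 → write #, move -1, go to p1
p1 | __[1]#___   read 1 → write _, move +1, go to p0
p0 | ___[#]___   read # → write #, move -1, go to p2
p2 | __[_]#___   read _ → write _, move +1, go to p3
p3 | ___[#]___   read # → write 1, move +1, go to p0
p0 | ___1[_]__   read _ → write 0, move +1, go to p2
p2 | ___10[_]_   read _ → write _, move +1, go to p3
p3 | ___10_[_]
At halt the head is at cell 5.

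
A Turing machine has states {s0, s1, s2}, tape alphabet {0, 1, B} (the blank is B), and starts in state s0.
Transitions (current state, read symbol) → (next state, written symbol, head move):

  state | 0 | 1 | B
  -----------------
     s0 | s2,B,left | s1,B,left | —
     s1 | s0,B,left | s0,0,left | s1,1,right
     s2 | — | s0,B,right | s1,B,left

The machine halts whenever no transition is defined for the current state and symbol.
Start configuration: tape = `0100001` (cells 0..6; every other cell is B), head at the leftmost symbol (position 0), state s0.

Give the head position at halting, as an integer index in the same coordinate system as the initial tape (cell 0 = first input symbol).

state=s0 head=0 tape=BBBB[0]100001   (s0,0)→(s2,B,left)
state=s2 head=-1 tape=BBB[B]B100001   (s2,B)→(s1,B,left)
state=s1 head=-2 tape=BB[B]BB100001   (s1,B)→(s1,1,right)
state=s1 head=-1 tape=BB1[B]B100001   (s1,B)→(s1,1,right)
state=s1 head=0 tape=BB11[B]100001   (s1,B)→(s1,1,right)
state=s1 head=1 tape=BB111[1]00001   (s1,1)→(s0,0,left)
state=s0 head=0 tape=BB11[1]000001   (s0,1)→(s1,B,left)
state=s1 head=-1 tape=BB1[1]B000001   (s1,1)→(s0,0,left)
state=s0 head=-2 tape=BB[1]0B000001   (s0,1)→(s1,B,left)
state=s1 head=-3 tape=B[B]B0B000001   (s1,B)→(s1,1,right)
state=s1 head=-2 tape=B1[B]0B000001   (s1,B)→(s1,1,right)
state=s1 head=-1 tape=B11[0]B000001   (s1,0)→(s0,B,left)
state=s0 head=-2 tape=B1[1]BB000001   (s0,1)→(s1,B,left)
state=s1 head=-3 tape=B[1]BBB000001   (s1,1)→(s0,0,left)
state=s0 head=-4 tape=[B]0BBB000001
At halt the head is at cell -4.

-4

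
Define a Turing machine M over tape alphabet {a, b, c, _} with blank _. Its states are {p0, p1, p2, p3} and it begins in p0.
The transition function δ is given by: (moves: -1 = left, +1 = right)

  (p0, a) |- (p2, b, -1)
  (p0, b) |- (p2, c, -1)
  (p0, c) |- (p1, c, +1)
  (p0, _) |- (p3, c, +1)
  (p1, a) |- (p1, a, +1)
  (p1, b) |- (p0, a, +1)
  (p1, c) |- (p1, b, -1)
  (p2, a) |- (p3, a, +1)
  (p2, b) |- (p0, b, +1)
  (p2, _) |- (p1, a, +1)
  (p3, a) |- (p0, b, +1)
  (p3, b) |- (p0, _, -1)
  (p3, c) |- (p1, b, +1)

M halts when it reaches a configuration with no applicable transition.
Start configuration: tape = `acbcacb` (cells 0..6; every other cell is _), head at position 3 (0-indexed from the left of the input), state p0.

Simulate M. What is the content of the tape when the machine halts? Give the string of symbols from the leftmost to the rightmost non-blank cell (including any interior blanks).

p0 | acb[c]acb_   read c → write c, move +1, go to p1
p1 | acbc[a]cb_   read a → write a, move +1, go to p1
p1 | acbca[c]b_   read c → write b, move -1, go to p1
p1 | acbc[a]bb_   read a → write a, move +1, go to p1
p1 | acbca[b]b_   read b → write a, move +1, go to p0
p0 | acbcaa[b]_   read b → write c, move -1, go to p2
p2 | acbca[a]c_   read a → write a, move +1, go to p3
p3 | acbcaa[c]_   read c → write b, move +1, go to p1
p1 | acbcaab[_]
The non-blank tape span at halt is acbcaab.

acbcaab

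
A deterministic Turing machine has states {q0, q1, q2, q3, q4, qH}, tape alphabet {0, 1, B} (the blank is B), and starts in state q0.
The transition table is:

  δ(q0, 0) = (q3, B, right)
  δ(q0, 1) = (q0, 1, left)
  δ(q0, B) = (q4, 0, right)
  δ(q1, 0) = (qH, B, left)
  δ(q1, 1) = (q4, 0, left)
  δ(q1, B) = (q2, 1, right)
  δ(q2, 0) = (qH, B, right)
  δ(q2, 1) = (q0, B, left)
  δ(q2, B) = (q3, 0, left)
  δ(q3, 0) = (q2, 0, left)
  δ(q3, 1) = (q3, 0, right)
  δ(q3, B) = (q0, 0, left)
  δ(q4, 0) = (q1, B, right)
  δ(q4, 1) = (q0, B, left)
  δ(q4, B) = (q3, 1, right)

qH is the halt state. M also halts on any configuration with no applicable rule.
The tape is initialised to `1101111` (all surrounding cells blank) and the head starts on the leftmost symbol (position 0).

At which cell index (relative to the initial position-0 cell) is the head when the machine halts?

0

state=q0 head=0 tape=B[1]101111   (q0,1)→(q0,1,left)
state=q0 head=-1 tape=[B]1101111   (q0,B)→(q4,0,right)
state=q4 head=0 tape=0[1]101111   (q4,1)→(q0,B,left)
state=q0 head=-1 tape=[0]B101111   (q0,0)→(q3,B,right)
state=q3 head=0 tape=B[B]101111   (q3,B)→(q0,0,left)
state=q0 head=-1 tape=[B]0101111   (q0,B)→(q4,0,right)
state=q4 head=0 tape=0[0]101111   (q4,0)→(q1,B,right)
state=q1 head=1 tape=0B[1]01111   (q1,1)→(q4,0,left)
state=q4 head=0 tape=0[B]001111   (q4,B)→(q3,1,right)
state=q3 head=1 tape=01[0]01111   (q3,0)→(q2,0,left)
state=q2 head=0 tape=0[1]001111   (q2,1)→(q0,B,left)
state=q0 head=-1 tape=[0]B001111   (q0,0)→(q3,B,right)
state=q3 head=0 tape=B[B]001111   (q3,B)→(q0,0,left)
state=q0 head=-1 tape=[B]0001111   (q0,B)→(q4,0,right)
state=q4 head=0 tape=0[0]001111   (q4,0)→(q1,B,right)
state=q1 head=1 tape=0B[0]01111   (q1,0)→(qH,B,left)
state=qH head=0 tape=0[B]B01111
At halt the head is at cell 0.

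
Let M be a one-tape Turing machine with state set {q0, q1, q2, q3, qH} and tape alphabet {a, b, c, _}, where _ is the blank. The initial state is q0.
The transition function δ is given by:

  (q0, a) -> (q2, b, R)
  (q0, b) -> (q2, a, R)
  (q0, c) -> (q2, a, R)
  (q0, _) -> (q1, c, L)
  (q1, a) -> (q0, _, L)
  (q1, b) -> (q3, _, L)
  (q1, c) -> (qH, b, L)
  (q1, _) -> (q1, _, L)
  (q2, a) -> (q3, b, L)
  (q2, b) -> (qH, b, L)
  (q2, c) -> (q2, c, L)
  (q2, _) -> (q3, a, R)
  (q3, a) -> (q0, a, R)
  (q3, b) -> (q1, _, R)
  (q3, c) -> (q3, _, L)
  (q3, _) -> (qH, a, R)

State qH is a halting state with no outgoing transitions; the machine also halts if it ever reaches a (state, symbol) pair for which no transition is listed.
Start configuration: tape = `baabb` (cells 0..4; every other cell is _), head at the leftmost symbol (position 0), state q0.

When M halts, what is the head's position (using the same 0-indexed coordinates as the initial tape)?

2

state=q0 head=0 tape=[b]aabb   (q0,b)→(q2,a,R)
state=q2 head=1 tape=a[a]abb   (q2,a)→(q3,b,L)
state=q3 head=0 tape=[a]babb   (q3,a)→(q0,a,R)
state=q0 head=1 tape=a[b]abb   (q0,b)→(q2,a,R)
state=q2 head=2 tape=aa[a]bb   (q2,a)→(q3,b,L)
state=q3 head=1 tape=a[a]bbb   (q3,a)→(q0,a,R)
state=q0 head=2 tape=aa[b]bb   (q0,b)→(q2,a,R)
state=q2 head=3 tape=aaa[b]b   (q2,b)→(qH,b,L)
state=qH head=2 tape=aa[a]bb
At halt the head is at cell 2.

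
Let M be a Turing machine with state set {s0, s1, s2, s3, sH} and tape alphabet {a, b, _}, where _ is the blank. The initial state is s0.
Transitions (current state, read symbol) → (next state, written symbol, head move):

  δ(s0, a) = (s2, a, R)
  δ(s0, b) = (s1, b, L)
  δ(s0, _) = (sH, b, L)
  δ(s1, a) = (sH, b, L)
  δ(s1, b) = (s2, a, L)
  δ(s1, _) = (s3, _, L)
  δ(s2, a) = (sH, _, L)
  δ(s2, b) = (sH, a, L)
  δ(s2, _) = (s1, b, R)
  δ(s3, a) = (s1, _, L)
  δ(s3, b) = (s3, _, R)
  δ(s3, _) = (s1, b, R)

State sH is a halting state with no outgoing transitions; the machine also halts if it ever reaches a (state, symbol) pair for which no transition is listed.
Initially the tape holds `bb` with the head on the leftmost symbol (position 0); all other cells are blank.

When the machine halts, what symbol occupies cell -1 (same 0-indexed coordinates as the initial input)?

state=s0 head=0 tape=__[b]b   (s0,b)→(s1,b,L)
state=s1 head=-1 tape=_[_]bb   (s1,_)→(s3,_,L)
state=s3 head=-2 tape=[_]_bb   (s3,_)→(s1,b,R)
state=s1 head=-1 tape=b[_]bb   (s1,_)→(s3,_,L)
state=s3 head=-2 tape=[b]_bb   (s3,b)→(s3,_,R)
state=s3 head=-1 tape=_[_]bb   (s3,_)→(s1,b,R)
state=s1 head=0 tape=_b[b]b   (s1,b)→(s2,a,L)
state=s2 head=-1 tape=_[b]ab   (s2,b)→(sH,a,L)
state=sH head=-2 tape=[_]aab
Cell -1 holds a when M halts.

a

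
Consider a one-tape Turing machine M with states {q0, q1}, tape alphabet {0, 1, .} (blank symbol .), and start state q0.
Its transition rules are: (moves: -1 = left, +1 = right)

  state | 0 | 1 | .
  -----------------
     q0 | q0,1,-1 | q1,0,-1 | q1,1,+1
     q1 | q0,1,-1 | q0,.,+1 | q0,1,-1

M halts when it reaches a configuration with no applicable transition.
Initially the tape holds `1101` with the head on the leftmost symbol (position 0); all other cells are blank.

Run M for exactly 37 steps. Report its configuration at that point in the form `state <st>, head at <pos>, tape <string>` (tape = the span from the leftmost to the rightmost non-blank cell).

state q0, head at -5, tape 1.11000001

state=q0 head=0 tape=......[1]101   (q0,1)→(q1,0,-1)
state=q1 head=-1 tape=.....[.]0101   (q1,.)→(q0,1,-1)
state=q0 head=-2 tape=....[.]10101   (q0,.)→(q1,1,+1)
state=q1 head=-1 tape=....1[1]0101   (q1,1)→(q0,.,+1)
state=q0 head=0 tape=....1.[0]101   (q0,0)→(q0,1,-1)
state=q0 head=-1 tape=....1[.]1101   (q0,.)→(q1,1,+1)
state=q1 head=0 tape=....11[1]101   (q1,1)→(q0,.,+1)
state=q0 head=1 tape=....11.[1]01   (q0,1)→(q1,0,-1)
state=q1 head=0 tape=....11[.]001   (q1,.)→(q0,1,-1)
state=q0 head=-1 tape=....1[1]1001   (q0,1)→(q1,0,-1)
state=q1 head=-2 tape=....[1]01001   (q1,1)→(q0,.,+1)
state=q0 head=-1 tape=.....[0]1001   (q0,0)→(q0,1,-1)
state=q0 head=-2 tape=....[.]11001   (q0,.)→(q1,1,+1)
state=q1 head=-1 tape=....1[1]1001   (q1,1)→(q0,.,+1)
state=q0 head=0 tape=....1.[1]001   (q0,1)→(q1,0,-1)
state=q1 head=-1 tape=....1[.]0001   (q1,.)→(q0,1,-1)
state=q0 head=-2 tape=....[1]10001   (q0,1)→(q1,0,-1)
state=q1 head=-3 tape=...[.]010001   (q1,.)→(q0,1,-1)
state=q0 head=-4 tape=..[.]1010001   (q0,.)→(q1,1,+1)
state=q1 head=-3 tape=..1[1]010001   (q1,1)→(q0,.,+1)
state=q0 head=-2 tape=..1.[0]10001   (q0,0)→(q0,1,-1)
state=q0 head=-3 tape=..1[.]110001   (q0,.)→(q1,1,+1)
state=q1 head=-2 tape=..11[1]10001   (q1,1)→(q0,.,+1)
state=q0 head=-1 tape=..11.[1]0001   (q0,1)→(q1,0,-1)
state=q1 head=-2 tape=..11[.]00001   (q1,.)→(q0,1,-1)
state=q0 head=-3 tape=..1[1]100001   (q0,1)→(q1,0,-1)
state=q1 head=-4 tape=..[1]0100001   (q1,1)→(q0,.,+1)
state=q0 head=-3 tape=...[0]100001   (q0,0)→(q0,1,-1)
state=q0 head=-4 tape=..[.]1100001   (q0,.)→(q1,1,+1)
state=q1 head=-3 tape=..1[1]100001   (q1,1)→(q0,.,+1)
state=q0 head=-2 tape=..1.[1]00001   (q0,1)→(q1,0,-1)
state=q1 head=-3 tape=..1[.]000001   (q1,.)→(q0,1,-1)
state=q0 head=-4 tape=..[1]1000001   (q0,1)→(q1,0,-1)
state=q1 head=-5 tape=.[.]01000001   (q1,.)→(q0,1,-1)
state=q0 head=-6 tape=[.]101000001   (q0,.)→(q1,1,+1)
state=q1 head=-5 tape=1[1]01000001   (q1,1)→(q0,.,+1)
state=q0 head=-4 tape=1.[0]1000001   (q0,0)→(q0,1,-1)
state=q0 head=-5 tape=1[.]11000001
After 37 steps: state q0, head at -5, tape 1.11000001.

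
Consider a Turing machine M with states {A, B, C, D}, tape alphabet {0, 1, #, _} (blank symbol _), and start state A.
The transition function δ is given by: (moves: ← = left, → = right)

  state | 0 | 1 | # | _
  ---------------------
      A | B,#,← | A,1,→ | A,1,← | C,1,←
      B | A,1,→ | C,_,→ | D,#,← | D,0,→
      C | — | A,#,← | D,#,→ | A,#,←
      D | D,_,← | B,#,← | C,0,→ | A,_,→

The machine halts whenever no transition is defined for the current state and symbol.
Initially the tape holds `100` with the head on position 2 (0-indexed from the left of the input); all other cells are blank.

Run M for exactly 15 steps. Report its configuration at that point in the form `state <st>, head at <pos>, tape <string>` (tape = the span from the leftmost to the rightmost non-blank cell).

state=A head=2 tape=10[0]__   (A,0)→(B,#,←)
state=B head=1 tape=1[0]#__   (B,0)→(A,1,→)
state=A head=2 tape=11[#]__   (A,#)→(A,1,←)
state=A head=1 tape=1[1]1__   (A,1)→(A,1,→)
state=A head=2 tape=11[1]__   (A,1)→(A,1,→)
state=A head=3 tape=111[_]_   (A,_)→(C,1,←)
state=C head=2 tape=11[1]1_   (C,1)→(A,#,←)
state=A head=1 tape=1[1]#1_   (A,1)→(A,1,→)
state=A head=2 tape=11[#]1_   (A,#)→(A,1,←)
state=A head=1 tape=1[1]11_   (A,1)→(A,1,→)
state=A head=2 tape=11[1]1_   (A,1)→(A,1,→)
state=A head=3 tape=111[1]_   (A,1)→(A,1,→)
state=A head=4 tape=1111[_]   (A,_)→(C,1,←)
state=C head=3 tape=111[1]1   (C,1)→(A,#,←)
state=A head=2 tape=11[1]#1   (A,1)→(A,1,→)
state=A head=3 tape=111[#]1
After 15 steps: state A, head at 3, tape 111#1.

state A, head at 3, tape 111#1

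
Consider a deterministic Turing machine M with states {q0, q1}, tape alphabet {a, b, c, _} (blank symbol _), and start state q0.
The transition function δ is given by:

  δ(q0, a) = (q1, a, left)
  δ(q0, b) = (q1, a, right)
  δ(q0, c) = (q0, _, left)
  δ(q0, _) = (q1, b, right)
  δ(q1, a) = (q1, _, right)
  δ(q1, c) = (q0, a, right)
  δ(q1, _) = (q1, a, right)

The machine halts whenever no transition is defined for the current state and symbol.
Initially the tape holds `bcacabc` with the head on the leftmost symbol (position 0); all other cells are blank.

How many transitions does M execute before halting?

q0 | [b]cacabc   read b → write a, move right, go to q1
q1 | a[c]acabc   read c → write a, move right, go to q0
q0 | aa[a]cabc   read a → write a, move left, go to q1
q1 | a[a]acabc   read a → write _, move right, go to q1
q1 | a_[a]cabc   read a → write _, move right, go to q1
q1 | a__[c]abc   read c → write a, move right, go to q0
q0 | a__a[a]bc   read a → write a, move left, go to q1
q1 | a__[a]abc   read a → write _, move right, go to q1
q1 | a___[a]bc   read a → write _, move right, go to q1
q1 | a____[b]c
M halts after 9 transitions.

9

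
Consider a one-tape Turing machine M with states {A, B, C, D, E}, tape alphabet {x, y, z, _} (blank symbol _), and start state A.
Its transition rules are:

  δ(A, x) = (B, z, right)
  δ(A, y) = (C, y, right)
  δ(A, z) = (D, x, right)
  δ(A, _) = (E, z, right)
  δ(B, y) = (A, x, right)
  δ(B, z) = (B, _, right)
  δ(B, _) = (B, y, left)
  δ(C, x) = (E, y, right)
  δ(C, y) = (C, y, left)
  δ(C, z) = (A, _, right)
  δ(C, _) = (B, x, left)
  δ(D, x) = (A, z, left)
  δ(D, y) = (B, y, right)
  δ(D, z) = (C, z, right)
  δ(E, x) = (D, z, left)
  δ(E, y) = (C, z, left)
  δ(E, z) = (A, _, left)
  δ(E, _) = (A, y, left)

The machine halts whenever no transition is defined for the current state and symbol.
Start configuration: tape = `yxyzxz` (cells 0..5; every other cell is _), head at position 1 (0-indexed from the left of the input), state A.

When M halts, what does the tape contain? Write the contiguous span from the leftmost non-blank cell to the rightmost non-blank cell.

yzxxyzy

A | y[x]yzxz_   read x → write z, move right, go to B
B | yz[y]zxz_   read y → write x, move right, go to A
A | yzx[z]xz_   read z → write x, move right, go to D
D | yzxx[x]z_   read x → write z, move left, go to A
A | yzx[x]zz_   read x → write z, move right, go to B
B | yzxz[z]z_   read z → write _, move right, go to B
B | yzxz_[z]_   read z → write _, move right, go to B
B | yzxz__[_]   read _ → write y, move left, go to B
B | yzxz_[_]y   read _ → write y, move left, go to B
B | yzxz[_]yy   read _ → write y, move left, go to B
B | yzx[z]yyy   read z → write _, move right, go to B
B | yzx_[y]yy   read y → write x, move right, go to A
A | yzx_x[y]y   read y → write y, move right, go to C
C | yzx_xy[y]   read y → write y, move left, go to C
C | yzx_x[y]y   read y → write y, move left, go to C
C | yzx_[x]yy   read x → write y, move right, go to E
E | yzx_y[y]y   read y → write z, move left, go to C
C | yzx_[y]zy   read y → write y, move left, go to C
C | yzx[_]yzy   read _ → write x, move left, go to B
B | yz[x]xyzy
The non-blank tape span at halt is yzxxyzy.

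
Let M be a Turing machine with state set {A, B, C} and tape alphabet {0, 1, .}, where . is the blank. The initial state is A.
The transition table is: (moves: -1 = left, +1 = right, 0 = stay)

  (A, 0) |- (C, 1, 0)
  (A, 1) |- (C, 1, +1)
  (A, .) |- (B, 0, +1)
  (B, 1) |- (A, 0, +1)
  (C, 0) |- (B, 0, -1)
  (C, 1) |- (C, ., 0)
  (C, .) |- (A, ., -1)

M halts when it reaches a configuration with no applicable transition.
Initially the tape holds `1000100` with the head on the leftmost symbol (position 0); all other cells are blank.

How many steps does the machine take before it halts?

state=A head=0 tape=.[1]000100   (A,1)→(C,1,+1)
state=C head=1 tape=.1[0]00100   (C,0)→(B,0,-1)
state=B head=0 tape=.[1]000100   (B,1)→(A,0,+1)
state=A head=1 tape=.0[0]00100   (A,0)→(C,1,0)
state=C head=1 tape=.0[1]00100   (C,1)→(C,.,0)
state=C head=1 tape=.0[.]00100   (C,.)→(A,.,-1)
state=A head=0 tape=.[0].00100   (A,0)→(C,1,0)
state=C head=0 tape=.[1].00100   (C,1)→(C,.,0)
state=C head=0 tape=.[.].00100   (C,.)→(A,.,-1)
state=A head=-1 tape=[.]..00100   (A,.)→(B,0,+1)
state=B head=0 tape=0[.].00100
M halts after 10 transitions.

10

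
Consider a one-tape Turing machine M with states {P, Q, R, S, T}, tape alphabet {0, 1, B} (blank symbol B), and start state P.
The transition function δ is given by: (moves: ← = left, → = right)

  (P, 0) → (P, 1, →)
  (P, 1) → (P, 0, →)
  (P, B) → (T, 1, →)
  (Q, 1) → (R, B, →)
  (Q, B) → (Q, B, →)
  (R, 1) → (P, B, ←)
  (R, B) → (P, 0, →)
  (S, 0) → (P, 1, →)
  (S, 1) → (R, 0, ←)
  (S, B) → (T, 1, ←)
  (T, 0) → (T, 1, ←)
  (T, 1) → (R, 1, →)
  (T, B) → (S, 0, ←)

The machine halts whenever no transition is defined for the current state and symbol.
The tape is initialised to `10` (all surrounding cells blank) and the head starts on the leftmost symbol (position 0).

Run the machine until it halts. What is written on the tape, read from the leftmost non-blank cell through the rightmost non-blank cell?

P | [1]0BBB   read 1 → write 0, move →, go to P
P | 0[0]BBB   read 0 → write 1, move →, go to P
P | 01[B]BB   read B → write 1, move →, go to T
T | 011[B]B   read B → write 0, move ←, go to S
S | 01[1]0B   read 1 → write 0, move ←, go to R
R | 0[1]00B   read 1 → write B, move ←, go to P
P | [0]B00B   read 0 → write 1, move →, go to P
P | 1[B]00B   read B → write 1, move →, go to T
T | 11[0]0B   read 0 → write 1, move ←, go to T
T | 1[1]10B   read 1 → write 1, move →, go to R
R | 11[1]0B   read 1 → write B, move ←, go to P
P | 1[1]B0B   read 1 → write 0, move →, go to P
P | 10[B]0B   read B → write 1, move →, go to T
T | 101[0]B   read 0 → write 1, move ←, go to T
T | 10[1]1B   read 1 → write 1, move →, go to R
R | 101[1]B   read 1 → write B, move ←, go to P
P | 10[1]BB   read 1 → write 0, move →, go to P
P | 100[B]B   read B → write 1, move →, go to T
T | 1001[B]   read B → write 0, move ←, go to S
S | 100[1]0   read 1 → write 0, move ←, go to R
R | 10[0]00
The non-blank tape span at halt is 10000.

10000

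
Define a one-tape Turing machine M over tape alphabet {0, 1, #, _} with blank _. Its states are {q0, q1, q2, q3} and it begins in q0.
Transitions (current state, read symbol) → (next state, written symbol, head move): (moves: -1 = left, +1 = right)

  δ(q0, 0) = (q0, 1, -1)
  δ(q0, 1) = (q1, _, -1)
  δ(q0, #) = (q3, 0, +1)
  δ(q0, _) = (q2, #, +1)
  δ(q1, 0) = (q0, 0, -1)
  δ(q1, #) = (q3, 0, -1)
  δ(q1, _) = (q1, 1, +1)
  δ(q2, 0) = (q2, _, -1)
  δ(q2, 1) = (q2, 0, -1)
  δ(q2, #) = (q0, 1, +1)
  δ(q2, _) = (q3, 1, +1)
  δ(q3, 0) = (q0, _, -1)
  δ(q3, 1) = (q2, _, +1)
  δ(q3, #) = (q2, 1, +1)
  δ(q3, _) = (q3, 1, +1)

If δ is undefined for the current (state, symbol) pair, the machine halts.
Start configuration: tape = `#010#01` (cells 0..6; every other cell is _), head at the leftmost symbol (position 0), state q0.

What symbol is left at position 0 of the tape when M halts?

state=q0 head=0 tape=__[#]010#01   (q0,#)→(q3,0,+1)
state=q3 head=1 tape=__0[0]10#01   (q3,0)→(q0,_,-1)
state=q0 head=0 tape=__[0]_10#01   (q0,0)→(q0,1,-1)
state=q0 head=-1 tape=_[_]1_10#01   (q0,_)→(q2,#,+1)
state=q2 head=0 tape=_#[1]_10#01   (q2,1)→(q2,0,-1)
state=q2 head=-1 tape=_[#]0_10#01   (q2,#)→(q0,1,+1)
state=q0 head=0 tape=_1[0]_10#01   (q0,0)→(q0,1,-1)
state=q0 head=-1 tape=_[1]1_10#01   (q0,1)→(q1,_,-1)
state=q1 head=-2 tape=[_]_1_10#01   (q1,_)→(q1,1,+1)
state=q1 head=-1 tape=1[_]1_10#01   (q1,_)→(q1,1,+1)
state=q1 head=0 tape=11[1]_10#01
Cell 0 holds 1 when M halts.

1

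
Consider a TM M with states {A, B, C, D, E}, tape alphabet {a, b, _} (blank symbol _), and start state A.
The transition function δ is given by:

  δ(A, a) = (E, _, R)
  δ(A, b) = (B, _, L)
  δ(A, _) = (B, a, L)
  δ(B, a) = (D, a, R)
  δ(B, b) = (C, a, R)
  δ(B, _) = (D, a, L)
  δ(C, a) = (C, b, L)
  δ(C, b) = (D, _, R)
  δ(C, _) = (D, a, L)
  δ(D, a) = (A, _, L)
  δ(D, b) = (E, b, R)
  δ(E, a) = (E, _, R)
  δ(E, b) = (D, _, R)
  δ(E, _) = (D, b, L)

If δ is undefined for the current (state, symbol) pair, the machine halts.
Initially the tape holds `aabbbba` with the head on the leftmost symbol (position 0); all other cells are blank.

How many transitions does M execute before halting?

8

A | [a]abbbba_   read a → write _, move R, go to E
E | _[a]bbbba_   read a → write _, move R, go to E
E | __[b]bbba_   read b → write _, move R, go to D
D | ___[b]bba_   read b → write b, move R, go to E
E | ___b[b]ba_   read b → write _, move R, go to D
D | ___b_[b]a_   read b → write b, move R, go to E
E | ___b_b[a]_   read a → write _, move R, go to E
E | ___b_b_[_]   read _ → write b, move L, go to D
D | ___b_b[_]b
M halts after 8 transitions.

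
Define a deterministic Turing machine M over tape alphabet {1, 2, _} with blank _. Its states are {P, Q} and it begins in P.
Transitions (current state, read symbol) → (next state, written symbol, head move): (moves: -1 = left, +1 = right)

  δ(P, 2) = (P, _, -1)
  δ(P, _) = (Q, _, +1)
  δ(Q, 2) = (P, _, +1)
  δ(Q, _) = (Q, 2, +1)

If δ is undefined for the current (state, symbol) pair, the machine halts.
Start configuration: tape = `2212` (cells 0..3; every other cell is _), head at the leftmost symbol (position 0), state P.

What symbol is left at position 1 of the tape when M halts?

_

P | _[2]212   read 2 → write _, move -1, go to P
P | [_]_212   read _ → write _, move +1, go to Q
Q | _[_]212   read _ → write 2, move +1, go to Q
Q | _2[2]12   read 2 → write _, move +1, go to P
P | _2_[1]2
Cell 1 holds _ when M halts.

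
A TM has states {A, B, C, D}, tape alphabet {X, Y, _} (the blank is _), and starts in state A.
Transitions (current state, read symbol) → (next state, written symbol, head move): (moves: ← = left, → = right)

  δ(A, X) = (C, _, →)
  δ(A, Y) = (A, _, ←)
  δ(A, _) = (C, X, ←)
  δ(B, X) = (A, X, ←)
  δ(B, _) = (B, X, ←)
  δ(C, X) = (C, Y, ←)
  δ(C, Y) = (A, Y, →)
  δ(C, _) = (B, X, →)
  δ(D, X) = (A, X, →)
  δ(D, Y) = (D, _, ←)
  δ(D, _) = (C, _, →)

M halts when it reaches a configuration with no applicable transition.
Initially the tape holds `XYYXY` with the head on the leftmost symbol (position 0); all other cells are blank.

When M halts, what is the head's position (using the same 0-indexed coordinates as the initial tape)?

A | _[X]YYXY   read X → write _, move →, go to C
C | __[Y]YXY   read Y → write Y, move →, go to A
A | __Y[Y]XY   read Y → write _, move ←, go to A
A | __[Y]_XY   read Y → write _, move ←, go to A
A | _[_]__XY   read _ → write X, move ←, go to C
C | [_]X__XY   read _ → write X, move →, go to B
B | X[X]__XY   read X → write X, move ←, go to A
A | [X]X__XY   read X → write _, move →, go to C
C | _[X]__XY   read X → write Y, move ←, go to C
C | [_]Y__XY   read _ → write X, move →, go to B
B | X[Y]__XY
At halt the head is at cell 0.

0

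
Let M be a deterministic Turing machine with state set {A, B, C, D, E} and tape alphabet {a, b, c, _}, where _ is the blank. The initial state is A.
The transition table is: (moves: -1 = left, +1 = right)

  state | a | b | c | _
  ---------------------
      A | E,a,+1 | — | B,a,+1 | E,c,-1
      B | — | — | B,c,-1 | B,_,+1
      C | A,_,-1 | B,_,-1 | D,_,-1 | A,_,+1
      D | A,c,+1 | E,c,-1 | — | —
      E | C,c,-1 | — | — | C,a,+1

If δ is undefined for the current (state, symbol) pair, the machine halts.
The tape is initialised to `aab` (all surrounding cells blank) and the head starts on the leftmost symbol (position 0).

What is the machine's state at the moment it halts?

A | __[a]ab   read a → write a, move +1, go to E
E | __a[a]b   read a → write c, move -1, go to C
C | __[a]cb   read a → write _, move -1, go to A
A | _[_]_cb   read _ → write c, move -1, go to E
E | [_]c_cb   read _ → write a, move +1, go to C
C | a[c]_cb   read c → write _, move -1, go to D
D | [a]__cb   read a → write c, move +1, go to A
A | c[_]_cb   read _ → write c, move -1, go to E
E | [c]c_cb
No transition is defined for (E, c); M halts in state E.

E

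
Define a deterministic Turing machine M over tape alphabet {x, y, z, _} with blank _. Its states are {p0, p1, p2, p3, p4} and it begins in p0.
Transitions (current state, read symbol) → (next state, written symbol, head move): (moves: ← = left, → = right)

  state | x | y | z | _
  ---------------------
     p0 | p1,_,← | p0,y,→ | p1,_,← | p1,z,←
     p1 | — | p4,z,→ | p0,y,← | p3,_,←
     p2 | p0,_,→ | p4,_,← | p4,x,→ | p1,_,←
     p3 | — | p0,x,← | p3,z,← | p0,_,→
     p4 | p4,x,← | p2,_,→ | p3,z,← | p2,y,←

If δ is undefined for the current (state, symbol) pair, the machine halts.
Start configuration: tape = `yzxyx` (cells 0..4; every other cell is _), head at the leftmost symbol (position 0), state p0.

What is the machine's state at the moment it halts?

p3

state=p0 head=0 tape=[y]zxyx_   (p0,y)→(p0,y,→)
state=p0 head=1 tape=y[z]xyx_   (p0,z)→(p1,_,←)
state=p1 head=0 tape=[y]_xyx_   (p1,y)→(p4,z,→)
state=p4 head=1 tape=z[_]xyx_   (p4,_)→(p2,y,←)
state=p2 head=0 tape=[z]yxyx_   (p2,z)→(p4,x,→)
state=p4 head=1 tape=x[y]xyx_   (p4,y)→(p2,_,→)
state=p2 head=2 tape=x_[x]yx_   (p2,x)→(p0,_,→)
state=p0 head=3 tape=x__[y]x_   (p0,y)→(p0,y,→)
state=p0 head=4 tape=x__y[x]_   (p0,x)→(p1,_,←)
state=p1 head=3 tape=x__[y]__   (p1,y)→(p4,z,→)
state=p4 head=4 tape=x__z[_]_   (p4,_)→(p2,y,←)
state=p2 head=3 tape=x__[z]y_   (p2,z)→(p4,x,→)
state=p4 head=4 tape=x__x[y]_   (p4,y)→(p2,_,→)
state=p2 head=5 tape=x__x_[_]   (p2,_)→(p1,_,←)
state=p1 head=4 tape=x__x[_]_   (p1,_)→(p3,_,←)
state=p3 head=3 tape=x__[x]__
No transition is defined for (p3, x); M halts in state p3.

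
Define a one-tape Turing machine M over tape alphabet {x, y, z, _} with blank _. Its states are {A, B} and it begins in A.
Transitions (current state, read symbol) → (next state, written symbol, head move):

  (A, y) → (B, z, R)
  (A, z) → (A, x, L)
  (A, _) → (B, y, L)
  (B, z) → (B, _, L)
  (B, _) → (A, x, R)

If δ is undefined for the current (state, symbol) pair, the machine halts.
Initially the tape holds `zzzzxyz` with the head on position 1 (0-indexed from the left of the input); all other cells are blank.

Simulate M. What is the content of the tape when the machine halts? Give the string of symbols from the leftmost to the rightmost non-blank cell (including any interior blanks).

xzxxzzxyz

A | __z[z]zzxyz   read z → write x, move L, go to A
A | __[z]xzzxyz   read z → write x, move L, go to A
A | _[_]xxzzxyz   read _ → write y, move L, go to B
B | [_]yxxzzxyz   read _ → write x, move R, go to A
A | x[y]xxzzxyz   read y → write z, move R, go to B
B | xz[x]xzzxyz
The non-blank tape span at halt is xzxxzzxyz.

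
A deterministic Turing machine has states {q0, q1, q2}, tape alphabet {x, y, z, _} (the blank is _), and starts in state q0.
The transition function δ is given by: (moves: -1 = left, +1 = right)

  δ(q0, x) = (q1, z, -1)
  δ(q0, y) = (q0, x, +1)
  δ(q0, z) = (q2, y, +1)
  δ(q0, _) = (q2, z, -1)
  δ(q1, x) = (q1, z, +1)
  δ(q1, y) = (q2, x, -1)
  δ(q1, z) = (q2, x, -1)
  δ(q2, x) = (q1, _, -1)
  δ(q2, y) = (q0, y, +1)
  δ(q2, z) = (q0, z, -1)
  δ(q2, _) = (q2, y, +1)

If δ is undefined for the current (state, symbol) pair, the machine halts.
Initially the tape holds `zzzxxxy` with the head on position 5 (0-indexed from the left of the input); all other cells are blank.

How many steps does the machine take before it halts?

14

q0 | _zzzxx[x]y   read x → write z, move -1, go to q1
q1 | _zzzx[x]zy   read x → write z, move +1, go to q1
q1 | _zzzxz[z]y   read z → write x, move -1, go to q2
q2 | _zzzx[z]xy   read z → write z, move -1, go to q0
q0 | _zzz[x]zxy   read x → write z, move -1, go to q1
q1 | _zz[z]zzxy   read z → write x, move -1, go to q2
q2 | _z[z]xzzxy   read z → write z, move -1, go to q0
q0 | _[z]zxzzxy   read z → write y, move +1, go to q2
q2 | _y[z]xzzxy   read z → write z, move -1, go to q0
q0 | _[y]zxzzxy   read y → write x, move +1, go to q0
q0 | _x[z]xzzxy   read z → write y, move +1, go to q2
q2 | _xy[x]zzxy   read x → write _, move -1, go to q1
q1 | _x[y]_zzxy   read y → write x, move -1, go to q2
q2 | _[x]x_zzxy   read x → write _, move -1, go to q1
q1 | [_]_x_zzxy
M halts after 14 transitions.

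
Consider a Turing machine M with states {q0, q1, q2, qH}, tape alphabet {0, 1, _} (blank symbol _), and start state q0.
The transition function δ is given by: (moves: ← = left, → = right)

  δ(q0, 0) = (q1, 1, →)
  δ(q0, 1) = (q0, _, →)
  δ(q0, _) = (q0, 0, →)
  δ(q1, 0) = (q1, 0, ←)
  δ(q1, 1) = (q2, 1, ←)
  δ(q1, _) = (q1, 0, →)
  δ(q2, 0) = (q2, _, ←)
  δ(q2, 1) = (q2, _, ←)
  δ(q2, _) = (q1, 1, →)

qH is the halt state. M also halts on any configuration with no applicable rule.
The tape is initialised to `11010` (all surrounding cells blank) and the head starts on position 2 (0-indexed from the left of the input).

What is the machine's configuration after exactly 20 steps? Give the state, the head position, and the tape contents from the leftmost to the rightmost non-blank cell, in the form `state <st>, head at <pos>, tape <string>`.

state q2, head at 2, tape 1000010

state=q0 head=2 tape=__11[0]10   (q0,0)→(q1,1,→)
state=q1 head=3 tape=__111[1]0   (q1,1)→(q2,1,←)
state=q2 head=2 tape=__11[1]10   (q2,1)→(q2,_,←)
state=q2 head=1 tape=__1[1]_10   (q2,1)→(q2,_,←)
state=q2 head=0 tape=__[1]__10   (q2,1)→(q2,_,←)
state=q2 head=-1 tape=_[_]___10   (q2,_)→(q1,1,→)
state=q1 head=0 tape=_1[_]__10   (q1,_)→(q1,0,→)
state=q1 head=1 tape=_10[_]_10   (q1,_)→(q1,0,→)
state=q1 head=2 tape=_100[_]10   (q1,_)→(q1,0,→)
state=q1 head=3 tape=_1000[1]0   (q1,1)→(q2,1,←)
state=q2 head=2 tape=_100[0]10   (q2,0)→(q2,_,←)
state=q2 head=1 tape=_10[0]_10   (q2,0)→(q2,_,←)
state=q2 head=0 tape=_1[0]__10   (q2,0)→(q2,_,←)
state=q2 head=-1 tape=_[1]___10   (q2,1)→(q2,_,←)
state=q2 head=-2 tape=[_]____10   (q2,_)→(q1,1,→)
state=q1 head=-1 tape=1[_]___10   (q1,_)→(q1,0,→)
state=q1 head=0 tape=10[_]__10   (q1,_)→(q1,0,→)
state=q1 head=1 tape=100[_]_10   (q1,_)→(q1,0,→)
state=q1 head=2 tape=1000[_]10   (q1,_)→(q1,0,→)
state=q1 head=3 tape=10000[1]0   (q1,1)→(q2,1,←)
state=q2 head=2 tape=1000[0]10
After 20 steps: state q2, head at 2, tape 1000010.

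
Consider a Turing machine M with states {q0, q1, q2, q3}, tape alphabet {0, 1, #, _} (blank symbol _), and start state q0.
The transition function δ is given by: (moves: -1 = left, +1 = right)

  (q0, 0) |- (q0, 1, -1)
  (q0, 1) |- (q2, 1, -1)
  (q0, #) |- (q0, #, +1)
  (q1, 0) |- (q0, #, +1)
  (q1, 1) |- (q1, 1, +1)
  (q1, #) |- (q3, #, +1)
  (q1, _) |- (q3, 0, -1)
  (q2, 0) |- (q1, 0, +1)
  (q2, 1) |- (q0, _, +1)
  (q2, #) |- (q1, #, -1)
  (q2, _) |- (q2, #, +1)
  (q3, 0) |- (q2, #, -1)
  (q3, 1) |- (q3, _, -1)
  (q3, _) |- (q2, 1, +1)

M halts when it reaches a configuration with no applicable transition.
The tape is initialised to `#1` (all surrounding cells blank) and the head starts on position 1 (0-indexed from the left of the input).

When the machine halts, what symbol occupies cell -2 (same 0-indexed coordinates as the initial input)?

q0 | __#[1]   read 1 → write 1, move -1, go to q2
q2 | __[#]1   read # → write #, move -1, go to q1
q1 | _[_]#1   read _ → write 0, move -1, go to q3
q3 | [_]0#1   read _ → write 1, move +1, go to q2
q2 | 1[0]#1   read 0 → write 0, move +1, go to q1
q1 | 10[#]1   read # → write #, move +1, go to q3
q3 | 10#[1]   read 1 → write _, move -1, go to q3
q3 | 10[#]_
Cell -2 holds 1 when M halts.

1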